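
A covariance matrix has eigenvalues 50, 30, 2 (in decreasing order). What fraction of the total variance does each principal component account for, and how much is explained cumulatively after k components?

Step 1 — total variance = trace(Sigma) = Σ λ_i = 50 + 30 + 2 = 82.

Step 2 — fraction explained by component i = λ_i / Σ λ:
  PC1: 50/82 = 0.6098
  PC2: 30/82 = 0.3659
  PC3: 2/82 = 0.0244

Step 3 — cumulative fraction after k components = (λ_1 + ... + λ_k) / Σ λ:
  k = 1: 50/82 = 0.6098
  k = 2: (50 + 30)/82 = 80/82 = 0.9756
  k = 3: (50 + 30 + 2)/82 = 82/82 = 1

Summary (fraction, with percent):

explained: PC1 0.6098 (60.98%), PC2 0.3659 (36.59%), PC3 0.0244 (2.44%);  cumulative: 0.6098, 0.9756, 1


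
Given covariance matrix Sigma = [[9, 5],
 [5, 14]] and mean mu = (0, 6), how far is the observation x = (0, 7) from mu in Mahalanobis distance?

Step 1 — centre the observation: (x - mu) = (0, 1).

Step 2 — invert Sigma. det(Sigma) = 9·14 - (5)² = 101.
  Sigma^{-1} = (1/det) · [[d, -b], [-b, a]] = [[0.1386, -0.0495],
 [-0.0495, 0.0891]].

Step 3 — form the quadratic (x - mu)^T · Sigma^{-1} · (x - mu):
  Sigma^{-1} · (x - mu) = (-0.0495, 0.0891).
  (x - mu)^T · [Sigma^{-1} · (x - mu)] = (0)·(-0.0495) + (1)·(0.0891) = 0.0891.

Step 4 — take square root: d = √(0.0891) ≈ 0.2985.

d(x, mu) = √(0.0891) ≈ 0.2985


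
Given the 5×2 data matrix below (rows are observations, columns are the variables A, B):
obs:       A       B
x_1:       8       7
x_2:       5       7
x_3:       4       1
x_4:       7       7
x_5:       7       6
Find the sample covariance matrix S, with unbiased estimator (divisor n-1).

Step 1 — column means:
  mean(A) = (8 + 5 + 4 + 7 + 7) / 5 = 31/5 = 6.2
  mean(B) = (7 + 7 + 1 + 7 + 6) / 5 = 28/5 = 5.6

Step 2 — sample covariance S[i,j] = (1/(n-1)) · Σ_k (x_{k,i} - mean_i) · (x_{k,j} - mean_j), with n-1 = 4.
  S[A,A] = ((1.8)·(1.8) + (-1.2)·(-1.2) + (-2.2)·(-2.2) + (0.8)·(0.8) + (0.8)·(0.8)) / 4 = 10.8/4 = 2.7
  S[A,B] = ((1.8)·(1.4) + (-1.2)·(1.4) + (-2.2)·(-4.6) + (0.8)·(1.4) + (0.8)·(0.4)) / 4 = 12.4/4 = 3.1
  S[B,B] = ((1.4)·(1.4) + (1.4)·(1.4) + (-4.6)·(-4.6) + (1.4)·(1.4) + (0.4)·(0.4)) / 4 = 27.2/4 = 6.8

S is symmetric (S[j,i] = S[i,j]). Assembling:

S = [[2.7, 3.1],
 [3.1, 6.8]]


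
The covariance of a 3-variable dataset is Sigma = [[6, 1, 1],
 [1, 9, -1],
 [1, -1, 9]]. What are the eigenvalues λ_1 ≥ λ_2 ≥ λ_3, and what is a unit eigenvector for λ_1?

Step 1 — characteristic polynomial p(λ) = det(λI - Sigma) = λ³ - tr·λ² + c_1·λ - det, where tr = trace, c_1 = sum of the principal 2×2 minors, det = det(Sigma):
  tr = 6 + 9 + 9 = 24,
  c_1 = (6·9 - (1)²) + (6·9 - (1)²) + (9·9 - (-1)²) = 53 + 53 + 80 = 186,
  det = 6·(9·9 - (-1)²) - (1)·((1)·9 - (-1)·(1)) + (1)·((1)·(-1) - 9·(1)) = 6·(80) - (1)·(10) + (1)·(-10) = 460.
  So p(λ) = λ³ - 24λ² + 186λ - 460.
Step 2 — look for an integer root (rational root theorem: any rational root is an integer divisor of 460). Testing λ = 10:
  p(10) = 1000 - 2400 + 1860 - 460 = 0  ✓
  Dividing out (λ - 10): p(λ) = (λ - 10)(λ² - 14λ + 46).
Step 3 — remaining eigenvalues from the quadratic λ² - 14λ + 46 = 0:
  Δ = 14² - 4·46 = 196 - 184 = 12,  λ = (14 ± √12)/2 = (14 ± 3.4641)/2 ≈ 8.7321 or 5.2679.
  Sorted: λ_1 = 10,  λ_2 = 8.7321,  λ_3 = 5.2679  (check: sum = 24 = tr ✓).

Step 4 — unit eigenvector for λ_1 = 10: v spans the null space of (Sigma - λ_1 I), whose rows are
  r_1 = (-4, 1, 1),  r_2 = (1, -1, -1),  r_3 = (1, -1, -1).
  v is orthogonal to every row, so take v ∝ r_1 × r_2 = ((1)·(-1) - (1)·(-1), (1)·(1) - (-4)·(-1), (-4)·(-1) - (1)·(1)) = (0, -3, 3).
  Rescale (divide by 3; multiply by -1 so the first nonzero entry is positive): u = (0, 1, -1).
  ||u|| = √((0)² + (1)² + (-1)²) = √(2) ≈ 1.4142,  v_1 = u/||u|| ≈ (0, 0.7071, -0.7071) (||v_1|| = 1).

λ_1 = 10,  λ_2 = 8.7321,  λ_3 = 5.2679;  v_1 ≈ (0, 0.7071, -0.7071)


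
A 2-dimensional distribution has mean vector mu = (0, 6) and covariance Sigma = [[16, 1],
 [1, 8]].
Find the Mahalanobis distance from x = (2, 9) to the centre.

Step 1 — centre the observation: (x - mu) = (2, 3).

Step 2 — invert Sigma. det(Sigma) = 16·8 - (1)² = 127.
  Sigma^{-1} = (1/det) · [[d, -b], [-b, a]] = [[0.063, -0.0079],
 [-0.0079, 0.126]].

Step 3 — form the quadratic (x - mu)^T · Sigma^{-1} · (x - mu):
  Sigma^{-1} · (x - mu) = (0.1024, 0.3622).
  (x - mu)^T · [Sigma^{-1} · (x - mu)] = (2)·(0.1024) + (3)·(0.3622) = 1.2913.

Step 4 — take square root: d = √(1.2913) ≈ 1.1364.

d(x, mu) = √(1.2913) ≈ 1.1364


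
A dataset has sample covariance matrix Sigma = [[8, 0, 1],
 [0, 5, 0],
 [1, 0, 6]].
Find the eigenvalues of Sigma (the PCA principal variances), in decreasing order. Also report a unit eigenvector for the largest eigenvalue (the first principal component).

Step 1 — characteristic polynomial p(λ) = det(λI - Sigma) = λ³ - tr·λ² + c_1·λ - det, where tr = trace, c_1 = sum of the principal 2×2 minors, det = det(Sigma):
  tr = 8 + 5 + 6 = 19,
  c_1 = (8·5 - (0)²) + (8·6 - (1)²) + (5·6 - (0)²) = 40 + 47 + 30 = 117,
  det = 8·(5·6 - (0)²) - (0)·((0)·6 - (0)·(1)) + (1)·((0)·(0) - 5·(1)) = 8·(30) - (0)·(0) + (1)·(-5) = 235.
  So p(λ) = λ³ - 19λ² + 117λ - 235.
Step 2 — look for an integer root (rational root theorem: any rational root is an integer divisor of 235). Testing λ = 5:
  p(5) = 125 - 475 + 585 - 235 = 0  ✓
  Dividing out (λ - 5): p(λ) = (λ - 5)(λ² - 14λ + 47).
Step 3 — remaining eigenvalues from the quadratic λ² - 14λ + 47 = 0:
  Δ = 14² - 4·47 = 196 - 188 = 8,  λ = (14 ± √8)/2 = (14 ± 2.8284)/2 ≈ 8.4142 or 5.5858.
  Sorted: λ_1 = 8.4142,  λ_2 = 5.5858,  λ_3 = 5  (check: sum = 19 = tr ✓).

Step 4 — unit eigenvector for λ_1 ≈ 8.4142: v spans the null space of (Sigma - λ_1 I), whose rows are
  r_1 = (-0.4142, 0, 1),  r_2 = (0, -3.4142, 0),  r_3 = (1, 0, -2.4142).
  v is orthogonal to every row, so take v ∝ r_1 × r_2 = ((0)·(0) - (1)·(-3.4142), (1)·(0) - (-0.4142)·(0), (-0.4142)·(-3.4142) - (0)·(0)) ≈ (3.4142, 0, 1.4142).
  Let u = (3.4142, 0, 1.4142).
  ||u|| = √((3.4142)² + (0)² + (1.4142)²) = √(13.6569) ≈ 3.6955,  v_1 = u/||u|| ≈ (0.9239, 0, 0.3827) (||v_1|| = 1).

λ_1 = 8.4142,  λ_2 = 5.5858,  λ_3 = 5;  v_1 ≈ (0.9239, 0, 0.3827)


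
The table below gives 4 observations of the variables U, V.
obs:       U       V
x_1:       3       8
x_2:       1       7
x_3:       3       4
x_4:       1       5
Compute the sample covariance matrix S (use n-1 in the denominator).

Step 1 — column means:
  mean(U) = (3 + 1 + 3 + 1) / 4 = 8/4 = 2
  mean(V) = (8 + 7 + 4 + 5) / 4 = 24/4 = 6

Step 2 — sample covariance S[i,j] = (1/(n-1)) · Σ_k (x_{k,i} - mean_i) · (x_{k,j} - mean_j), with n-1 = 3.
  S[U,U] = ((1)·(1) + (-1)·(-1) + (1)·(1) + (-1)·(-1)) / 3 = 4/3 = 1.3333
  S[U,V] = ((1)·(2) + (-1)·(1) + (1)·(-2) + (-1)·(-1)) / 3 = 0/3 = 0
  S[V,V] = ((2)·(2) + (1)·(1) + (-2)·(-2) + (-1)·(-1)) / 3 = 10/3 = 3.3333

S is symmetric (S[j,i] = S[i,j]). Assembling:

S = [[1.3333, 0],
 [0, 3.3333]]


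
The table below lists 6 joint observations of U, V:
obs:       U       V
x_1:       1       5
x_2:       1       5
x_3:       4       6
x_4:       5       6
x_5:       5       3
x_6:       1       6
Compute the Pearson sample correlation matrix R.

Step 1 — column means:
  mean(U) = (1 + 1 + 4 + 5 + 5 + 1) / 6 = 17/6 = 2.8333
  mean(V) = (5 + 5 + 6 + 6 + 3 + 6) / 6 = 31/6 = 5.1667

Step 2 — sample variances and covariances s[i,j] = (1/(n-1)) · Σ_k (x_{k,i} - mean_i) · (x_{k,j} - mean_j), with n-1 = 5:
  s[U,U] = ((-1.8333)·(-1.8333) + (-1.8333)·(-1.8333) + (1.1667)·(1.1667) + (2.1667)·(2.1667) + (2.1667)·(2.1667) + (-1.8333)·(-1.8333)) / 5 = 20.8333/5 = 4.1667
  s[U,V] = ((-1.8333)·(-0.1667) + (-1.8333)·(-0.1667) + (1.1667)·(0.8333) + (2.1667)·(0.8333) + (2.1667)·(-2.1667) + (-1.8333)·(0.8333)) / 5 = -2.8333/5 = -0.5667
  s[V,V] = ((-0.1667)·(-0.1667) + (-0.1667)·(-0.1667) + (0.8333)·(0.8333) + (0.8333)·(0.8333) + (-2.1667)·(-2.1667) + (0.8333)·(0.8333)) / 5 = 6.8333/5 = 1.3667
  Sample standard deviations s_i = √(s[i,i]):
  s(U) = √(4.1667) = 2.0412
  s(V) = √(1.3667) = 1.169

Step 3 — r_{ij} = s_{ij} / (s_i · s_j):
  r[U,U] = 1 (diagonal).
  r[U,V] = -0.5667 / (2.0412 · 1.169) = -0.5667 / 2.3863 = -0.2375
  r[V,V] = 1 (diagonal).

R is symmetric with unit diagonal. Assembling:

R = [[1, -0.2375],
 [-0.2375, 1]]


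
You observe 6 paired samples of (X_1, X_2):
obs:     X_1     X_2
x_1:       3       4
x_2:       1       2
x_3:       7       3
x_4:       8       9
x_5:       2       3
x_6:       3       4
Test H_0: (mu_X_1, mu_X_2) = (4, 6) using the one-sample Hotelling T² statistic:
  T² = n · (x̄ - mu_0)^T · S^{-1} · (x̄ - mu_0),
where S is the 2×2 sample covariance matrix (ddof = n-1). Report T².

Step 1 — sample mean vector:
  mean(X_1) = (3 + 1 + 7 + 8 + 2 + 3) / 6 = 24/6 = 4
  mean(X_2) = (4 + 2 + 3 + 9 + 3 + 4) / 6 = 25/6 = 4.1667
  x̄ = (4, 4.1667),  deviation x̄ - mu_0 = (4, 4.1667) - (4, 6) = (0, -1.8333).

Step 2 — sample covariance matrix, S[i,j] = (1/(n-1)) · Σ_k (x_{k,i} - mean_i) · (x_{k,j} - mean_j), divisor n-1 = 5:
  S[X_1,X_1] = ((-1)·(-1) + (-3)·(-3) + (3)·(3) + (4)·(4) + (-2)·(-2) + (-1)·(-1)) / 5 = 40/5 = 8
  S[X_1,X_2] = ((-1)·(-0.1667) + (-3)·(-2.1667) + (3)·(-1.1667) + (4)·(4.8333) + (-2)·(-1.1667) + (-1)·(-0.1667)) / 5 = 25/5 = 5
  S[X_2,X_2] = ((-0.1667)·(-0.1667) + (-2.1667)·(-2.1667) + (-1.1667)·(-1.1667) + (4.8333)·(4.8333) + (-1.1667)·(-1.1667) + (-0.1667)·(-0.1667)) / 5 = 30.8333/5 = 6.1667
  S = [[8, 5],
 [5, 6.1667]].

Step 3 — invert S. det(S) = 8·6.1667 - (5)² = 24.3333.
  S^{-1} = (1/det) · [[d, -b], [-b, a]] = [[0.2534, -0.2055],
 [-0.2055, 0.3288]].

Step 4 — quadratic form (x̄ - mu_0)^T · S^{-1} · (x̄ - mu_0):
  S^{-1} · (x̄ - mu_0) = (0.3767, -0.6027),
  (x̄ - mu_0)^T · [...] = (0)·(0.3767) + (-1.8333)·(-0.6027) = 1.105.

Step 5 — scale by n: T² = 6 · 1.105 = 6.6301.

T² ≈ 6.6301


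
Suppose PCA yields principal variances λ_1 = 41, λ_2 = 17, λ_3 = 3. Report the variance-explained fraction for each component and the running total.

Step 1 — total variance = trace(Sigma) = Σ λ_i = 41 + 17 + 3 = 61.

Step 2 — fraction explained by component i = λ_i / Σ λ:
  PC1: 41/61 = 0.6721
  PC2: 17/61 = 0.2787
  PC3: 3/61 = 0.0492

Step 3 — cumulative fraction after k components = (λ_1 + ... + λ_k) / Σ λ:
  k = 1: 41/61 = 0.6721
  k = 2: (41 + 17)/61 = 58/61 = 0.9508
  k = 3: (41 + 17 + 3)/61 = 61/61 = 1

Summary (fraction, with percent):

explained: PC1 0.6721 (67.21%), PC2 0.2787 (27.87%), PC3 0.0492 (4.92%);  cumulative: 0.6721, 0.9508, 1


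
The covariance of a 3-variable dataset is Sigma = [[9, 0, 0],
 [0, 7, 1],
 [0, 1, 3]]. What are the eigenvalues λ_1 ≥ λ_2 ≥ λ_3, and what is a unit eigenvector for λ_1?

Step 1 — characteristic polynomial p(λ) = det(λI - Sigma) = λ³ - tr·λ² + c_1·λ - det, where tr = trace, c_1 = sum of the principal 2×2 minors, det = det(Sigma):
  tr = 9 + 7 + 3 = 19,
  c_1 = (9·7 - (0)²) + (9·3 - (0)²) + (7·3 - (1)²) = 63 + 27 + 20 = 110,
  det = 9·(7·3 - (1)²) - (0)·((0)·3 - (1)·(0)) + (0)·((0)·(1) - 7·(0)) = 9·(20) - (0)·(0) + (0)·(0) = 180.
  So p(λ) = λ³ - 19λ² + 110λ - 180.
Step 2 — look for an integer root (rational root theorem: any rational root is an integer divisor of 180). Testing λ = 9:
  p(9) = 729 - 1539 + 990 - 180 = 0  ✓
  Dividing out (λ - 9): p(λ) = (λ - 9)(λ² - 10λ + 20).
Step 3 — remaining eigenvalues from the quadratic λ² - 10λ + 20 = 0:
  Δ = 10² - 4·20 = 100 - 80 = 20,  λ = (10 ± √20)/2 = (10 ± 4.4721)/2 ≈ 7.2361 or 2.7639.
  Sorted: λ_1 = 9,  λ_2 = 7.2361,  λ_3 = 2.7639  (check: sum = 19 = tr ✓).

Step 4 — unit eigenvector for λ_1 = 9: v spans the null space of (Sigma - λ_1 I), whose rows are
  r_1 = (0, 0, 0),  r_2 = (0, -2, 1),  r_3 = (0, 1, -6).
  v is orthogonal to every row, so take v ∝ r_2 × r_3 = ((-2)·(-6) - (1)·(1), (1)·(0) - (0)·(-6), (0)·(1) - (-2)·(0)) = (11, 0, 0).
  Rescale (divide by 11): u = (1, 0, 0).
  ||u|| = √((1)² + (0)² + (0)²) = √(1) = 1,  v_1 = u/||u|| ≈ (1, 0, 0) (||v_1|| = 1).

λ_1 = 9,  λ_2 = 7.2361,  λ_3 = 2.7639;  v_1 ≈ (1, 0, 0)


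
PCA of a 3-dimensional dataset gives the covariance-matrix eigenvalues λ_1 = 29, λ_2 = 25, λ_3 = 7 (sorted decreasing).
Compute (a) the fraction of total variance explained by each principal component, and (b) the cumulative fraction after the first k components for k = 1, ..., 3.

Step 1 — total variance = trace(Sigma) = Σ λ_i = 29 + 25 + 7 = 61.

Step 2 — fraction explained by component i = λ_i / Σ λ:
  PC1: 29/61 = 0.4754
  PC2: 25/61 = 0.4098
  PC3: 7/61 = 0.1148

Step 3 — cumulative fraction after k components = (λ_1 + ... + λ_k) / Σ λ:
  k = 1: 29/61 = 0.4754
  k = 2: (29 + 25)/61 = 54/61 = 0.8852
  k = 3: (29 + 25 + 7)/61 = 61/61 = 1

Summary (fraction, with percent):

explained: PC1 0.4754 (47.54%), PC2 0.4098 (40.98%), PC3 0.1148 (11.48%);  cumulative: 0.4754, 0.8852, 1


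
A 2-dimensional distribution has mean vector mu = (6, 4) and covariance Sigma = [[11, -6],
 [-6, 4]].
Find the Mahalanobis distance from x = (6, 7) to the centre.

Step 1 — centre the observation: (x - mu) = (0, 3).

Step 2 — invert Sigma. det(Sigma) = 11·4 - (-6)² = 8.
  Sigma^{-1} = (1/det) · [[d, -b], [-b, a]] = [[0.5, 0.75],
 [0.75, 1.375]].

Step 3 — form the quadratic (x - mu)^T · Sigma^{-1} · (x - mu):
  Sigma^{-1} · (x - mu) = (2.25, 4.125).
  (x - mu)^T · [Sigma^{-1} · (x - mu)] = (0)·(2.25) + (3)·(4.125) = 12.375.

Step 4 — take square root: d = √(12.375) ≈ 3.5178.

d(x, mu) = √(12.375) ≈ 3.5178


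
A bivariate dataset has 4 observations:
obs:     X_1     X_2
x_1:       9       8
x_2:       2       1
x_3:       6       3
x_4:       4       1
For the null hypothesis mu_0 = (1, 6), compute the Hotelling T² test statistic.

Step 1 — sample mean vector:
  mean(X_1) = (9 + 2 + 6 + 4) / 4 = 21/4 = 5.25
  mean(X_2) = (8 + 1 + 3 + 1) / 4 = 13/4 = 3.25
  x̄ = (5.25, 3.25),  deviation x̄ - mu_0 = (5.25, 3.25) - (1, 6) = (4.25, -2.75).

Step 2 — sample covariance matrix, S[i,j] = (1/(n-1)) · Σ_k (x_{k,i} - mean_i) · (x_{k,j} - mean_j), divisor n-1 = 3:
  S[X_1,X_1] = ((3.75)·(3.75) + (-3.25)·(-3.25) + (0.75)·(0.75) + (-1.25)·(-1.25)) / 3 = 26.75/3 = 8.9167
  S[X_1,X_2] = ((3.75)·(4.75) + (-3.25)·(-2.25) + (0.75)·(-0.25) + (-1.25)·(-2.25)) / 3 = 27.75/3 = 9.25
  S[X_2,X_2] = ((4.75)·(4.75) + (-2.25)·(-2.25) + (-0.25)·(-0.25) + (-2.25)·(-2.25)) / 3 = 32.75/3 = 10.9167
  S = [[8.9167, 9.25],
 [9.25, 10.9167]].

Step 3 — invert S. det(S) = 8.9167·10.9167 - (9.25)² = 11.7778.
  S^{-1} = (1/det) · [[d, -b], [-b, a]] = [[0.9269, -0.7854],
 [-0.7854, 0.7571]].

Step 4 — quadratic form (x̄ - mu_0)^T · S^{-1} · (x̄ - mu_0):
  S^{-1} · (x̄ - mu_0) = (6.0991, -5.4198),
  (x̄ - mu_0)^T · [...] = (4.25)·(6.0991) + (-2.75)·(-5.4198) = 40.8255.

Step 5 — scale by n: T² = 4 · 40.8255 = 163.3019.

T² ≈ 163.3019


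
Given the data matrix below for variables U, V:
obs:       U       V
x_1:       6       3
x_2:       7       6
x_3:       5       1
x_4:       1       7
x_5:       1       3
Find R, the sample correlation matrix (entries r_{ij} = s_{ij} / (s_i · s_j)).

Step 1 — column means:
  mean(U) = (6 + 7 + 5 + 1 + 1) / 5 = 20/5 = 4
  mean(V) = (3 + 6 + 1 + 7 + 3) / 5 = 20/5 = 4

Step 2 — sample variances and covariances s[i,j] = (1/(n-1)) · Σ_k (x_{k,i} - mean_i) · (x_{k,j} - mean_j), with n-1 = 4:
  s[U,U] = ((2)·(2) + (3)·(3) + (1)·(1) + (-3)·(-3) + (-3)·(-3)) / 4 = 32/4 = 8
  s[U,V] = ((2)·(-1) + (3)·(2) + (1)·(-3) + (-3)·(3) + (-3)·(-1)) / 4 = -5/4 = -1.25
  s[V,V] = ((-1)·(-1) + (2)·(2) + (-3)·(-3) + (3)·(3) + (-1)·(-1)) / 4 = 24/4 = 6
  Sample standard deviations s_i = √(s[i,i]):
  s(U) = √(8) = 2.8284
  s(V) = √(6) = 2.4495

Step 3 — r_{ij} = s_{ij} / (s_i · s_j):
  r[U,U] = 1 (diagonal).
  r[U,V] = -1.25 / (2.8284 · 2.4495) = -1.25 / 6.9282 = -0.1804
  r[V,V] = 1 (diagonal).

R is symmetric with unit diagonal. Assembling:

R = [[1, -0.1804],
 [-0.1804, 1]]


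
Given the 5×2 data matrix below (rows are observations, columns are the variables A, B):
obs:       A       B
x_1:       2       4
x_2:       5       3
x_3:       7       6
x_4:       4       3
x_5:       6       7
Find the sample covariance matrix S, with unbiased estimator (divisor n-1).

Step 1 — column means:
  mean(A) = (2 + 5 + 7 + 4 + 6) / 5 = 24/5 = 4.8
  mean(B) = (4 + 3 + 6 + 3 + 7) / 5 = 23/5 = 4.6

Step 2 — sample covariance S[i,j] = (1/(n-1)) · Σ_k (x_{k,i} - mean_i) · (x_{k,j} - mean_j), with n-1 = 4.
  S[A,A] = ((-2.8)·(-2.8) + (0.2)·(0.2) + (2.2)·(2.2) + (-0.8)·(-0.8) + (1.2)·(1.2)) / 4 = 14.8/4 = 3.7
  S[A,B] = ((-2.8)·(-0.6) + (0.2)·(-1.6) + (2.2)·(1.4) + (-0.8)·(-1.6) + (1.2)·(2.4)) / 4 = 8.6/4 = 2.15
  S[B,B] = ((-0.6)·(-0.6) + (-1.6)·(-1.6) + (1.4)·(1.4) + (-1.6)·(-1.6) + (2.4)·(2.4)) / 4 = 13.2/4 = 3.3

S is symmetric (S[j,i] = S[i,j]). Assembling:

S = [[3.7, 2.15],
 [2.15, 3.3]]


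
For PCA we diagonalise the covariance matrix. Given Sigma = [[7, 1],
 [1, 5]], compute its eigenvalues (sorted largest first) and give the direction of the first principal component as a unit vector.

Step 1 — characteristic polynomial of 2×2 Sigma:
  det(Sigma - λI) = λ² - trace · λ + det = 0.
  trace = 7 + 5 = 12, det = 7·5 - (1)² = 34.
Step 2 — discriminant:
  Δ = trace² - 4·det = 144 - 136 = 8.
Step 3 — eigenvalues:
  λ = (trace ± √Δ)/2 = (12 ± 2.8284)/2,
  λ_1 = 7.4142,  λ_2 = 4.5858.

Step 4 — unit eigenvector for λ_1: solve (Sigma - λ_1 I)v = 0. First row:
  (7 - 7.4142)·v_x + (1)·v_y = 0, i.e. (-0.4142)·v_x + (1)·v_y = 0,
  so v ∝ (b, λ_1 - a) = (1, 0.4142) = u.
  ||u|| = √((1)² + (0.4142)²) = √(1.1716) ≈ 1.0824,
  v_1 = u/||u|| ≈ (0.9239, 0.3827) (||v_1|| = 1).

λ_1 = 7.4142,  λ_2 = 4.5858;  v_1 ≈ (0.9239, 0.3827)


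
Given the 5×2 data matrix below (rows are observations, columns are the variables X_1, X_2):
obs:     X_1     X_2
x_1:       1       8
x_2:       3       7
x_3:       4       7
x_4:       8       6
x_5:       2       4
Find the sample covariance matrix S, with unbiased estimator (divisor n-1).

Step 1 — column means:
  mean(X_1) = (1 + 3 + 4 + 8 + 2) / 5 = 18/5 = 3.6
  mean(X_2) = (8 + 7 + 7 + 6 + 4) / 5 = 32/5 = 6.4

Step 2 — sample covariance S[i,j] = (1/(n-1)) · Σ_k (x_{k,i} - mean_i) · (x_{k,j} - mean_j), with n-1 = 4.
  S[X_1,X_1] = ((-2.6)·(-2.6) + (-0.6)·(-0.6) + (0.4)·(0.4) + (4.4)·(4.4) + (-1.6)·(-1.6)) / 4 = 29.2/4 = 7.3
  S[X_1,X_2] = ((-2.6)·(1.6) + (-0.6)·(0.6) + (0.4)·(0.6) + (4.4)·(-0.4) + (-1.6)·(-2.4)) / 4 = -2.2/4 = -0.55
  S[X_2,X_2] = ((1.6)·(1.6) + (0.6)·(0.6) + (0.6)·(0.6) + (-0.4)·(-0.4) + (-2.4)·(-2.4)) / 4 = 9.2/4 = 2.3

S is symmetric (S[j,i] = S[i,j]). Assembling:

S = [[7.3, -0.55],
 [-0.55, 2.3]]


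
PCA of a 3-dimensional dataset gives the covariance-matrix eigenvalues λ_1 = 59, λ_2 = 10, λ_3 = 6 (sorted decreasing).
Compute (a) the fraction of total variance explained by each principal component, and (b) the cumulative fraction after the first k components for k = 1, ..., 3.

Step 1 — total variance = trace(Sigma) = Σ λ_i = 59 + 10 + 6 = 75.

Step 2 — fraction explained by component i = λ_i / Σ λ:
  PC1: 59/75 = 0.7867
  PC2: 10/75 = 0.1333
  PC3: 6/75 = 0.08

Step 3 — cumulative fraction after k components = (λ_1 + ... + λ_k) / Σ λ:
  k = 1: 59/75 = 0.7867
  k = 2: (59 + 10)/75 = 69/75 = 0.92
  k = 3: (59 + 10 + 6)/75 = 75/75 = 1

Summary (fraction, with percent):

explained: PC1 0.7867 (78.67%), PC2 0.1333 (13.33%), PC3 0.08 (8%);  cumulative: 0.7867, 0.92, 1


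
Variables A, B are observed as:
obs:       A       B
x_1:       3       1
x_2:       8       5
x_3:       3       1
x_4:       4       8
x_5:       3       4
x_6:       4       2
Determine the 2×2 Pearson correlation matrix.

Step 1 — column means:
  mean(A) = (3 + 8 + 3 + 4 + 3 + 4) / 6 = 25/6 = 4.1667
  mean(B) = (1 + 5 + 1 + 8 + 4 + 2) / 6 = 21/6 = 3.5

Step 2 — sample variances and covariances s[i,j] = (1/(n-1)) · Σ_k (x_{k,i} - mean_i) · (x_{k,j} - mean_j), with n-1 = 5:
  s[A,A] = ((-1.1667)·(-1.1667) + (3.8333)·(3.8333) + (-1.1667)·(-1.1667) + (-0.1667)·(-0.1667) + (-1.1667)·(-1.1667) + (-0.1667)·(-0.1667)) / 5 = 18.8333/5 = 3.7667
  s[A,B] = ((-1.1667)·(-2.5) + (3.8333)·(1.5) + (-1.1667)·(-2.5) + (-0.1667)·(4.5) + (-1.1667)·(0.5) + (-0.1667)·(-1.5)) / 5 = 10.5/5 = 2.1
  s[B,B] = ((-2.5)·(-2.5) + (1.5)·(1.5) + (-2.5)·(-2.5) + (4.5)·(4.5) + (0.5)·(0.5) + (-1.5)·(-1.5)) / 5 = 37.5/5 = 7.5
  Sample standard deviations s_i = √(s[i,i]):
  s(A) = √(3.7667) = 1.9408
  s(B) = √(7.5) = 2.7386

Step 3 — r_{ij} = s_{ij} / (s_i · s_j):
  r[A,A] = 1 (diagonal).
  r[A,B] = 2.1 / (1.9408 · 2.7386) = 2.1 / 5.3151 = 0.3951
  r[B,B] = 1 (diagonal).

R is symmetric with unit diagonal. Assembling:

R = [[1, 0.3951],
 [0.3951, 1]]


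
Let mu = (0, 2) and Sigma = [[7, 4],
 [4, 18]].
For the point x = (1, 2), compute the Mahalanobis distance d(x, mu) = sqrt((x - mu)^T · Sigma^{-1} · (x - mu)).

Step 1 — centre the observation: (x - mu) = (1, 0).

Step 2 — invert Sigma. det(Sigma) = 7·18 - (4)² = 110.
  Sigma^{-1} = (1/det) · [[d, -b], [-b, a]] = [[0.1636, -0.0364],
 [-0.0364, 0.0636]].

Step 3 — form the quadratic (x - mu)^T · Sigma^{-1} · (x - mu):
  Sigma^{-1} · (x - mu) = (0.1636, -0.0364).
  (x - mu)^T · [Sigma^{-1} · (x - mu)] = (1)·(0.1636) + (0)·(-0.0364) = 0.1636.

Step 4 — take square root: d = √(0.1636) ≈ 0.4045.

d(x, mu) = √(0.1636) ≈ 0.4045


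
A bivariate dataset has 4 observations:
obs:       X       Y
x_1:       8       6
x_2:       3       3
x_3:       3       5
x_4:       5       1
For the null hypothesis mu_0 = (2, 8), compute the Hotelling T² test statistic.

Step 1 — sample mean vector:
  mean(X) = (8 + 3 + 3 + 5) / 4 = 19/4 = 4.75
  mean(Y) = (6 + 3 + 5 + 1) / 4 = 15/4 = 3.75
  x̄ = (4.75, 3.75),  deviation x̄ - mu_0 = (4.75, 3.75) - (2, 8) = (2.75, -4.25).

Step 2 — sample covariance matrix, S[i,j] = (1/(n-1)) · Σ_k (x_{k,i} - mean_i) · (x_{k,j} - mean_j), divisor n-1 = 3:
  S[X,X] = ((3.25)·(3.25) + (-1.75)·(-1.75) + (-1.75)·(-1.75) + (0.25)·(0.25)) / 3 = 16.75/3 = 5.5833
  S[X,Y] = ((3.25)·(2.25) + (-1.75)·(-0.75) + (-1.75)·(1.25) + (0.25)·(-2.75)) / 3 = 5.75/3 = 1.9167
  S[Y,Y] = ((2.25)·(2.25) + (-0.75)·(-0.75) + (1.25)·(1.25) + (-2.75)·(-2.75)) / 3 = 14.75/3 = 4.9167
  S = [[5.5833, 1.9167],
 [1.9167, 4.9167]].

Step 3 — invert S. det(S) = 5.5833·4.9167 - (1.9167)² = 23.7778.
  S^{-1} = (1/det) · [[d, -b], [-b, a]] = [[0.2068, -0.0806],
 [-0.0806, 0.2348]].

Step 4 — quadratic form (x̄ - mu_0)^T · S^{-1} · (x̄ - mu_0):
  S^{-1} · (x̄ - mu_0) = (0.9112, -1.2196),
  (x̄ - mu_0)^T · [...] = (2.75)·(0.9112) + (-4.25)·(-1.2196) = 7.6893.

Step 5 — scale by n: T² = 4 · 7.6893 = 30.757.

T² ≈ 30.757


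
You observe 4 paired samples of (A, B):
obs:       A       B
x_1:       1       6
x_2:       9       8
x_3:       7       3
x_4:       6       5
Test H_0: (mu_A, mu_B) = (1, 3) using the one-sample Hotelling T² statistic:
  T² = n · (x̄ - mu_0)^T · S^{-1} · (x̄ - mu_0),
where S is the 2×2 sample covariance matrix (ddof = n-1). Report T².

Step 1 — sample mean vector:
  mean(A) = (1 + 9 + 7 + 6) / 4 = 23/4 = 5.75
  mean(B) = (6 + 8 + 3 + 5) / 4 = 22/4 = 5.5
  x̄ = (5.75, 5.5),  deviation x̄ - mu_0 = (5.75, 5.5) - (1, 3) = (4.75, 2.5).

Step 2 — sample covariance matrix, S[i,j] = (1/(n-1)) · Σ_k (x_{k,i} - mean_i) · (x_{k,j} - mean_j), divisor n-1 = 3:
  S[A,A] = ((-4.75)·(-4.75) + (3.25)·(3.25) + (1.25)·(1.25) + (0.25)·(0.25)) / 3 = 34.75/3 = 11.5833
  S[A,B] = ((-4.75)·(0.5) + (3.25)·(2.5) + (1.25)·(-2.5) + (0.25)·(-0.5)) / 3 = 2.5/3 = 0.8333
  S[B,B] = ((0.5)·(0.5) + (2.5)·(2.5) + (-2.5)·(-2.5) + (-0.5)·(-0.5)) / 3 = 13/3 = 4.3333
  S = [[11.5833, 0.8333],
 [0.8333, 4.3333]].

Step 3 — invert S. det(S) = 11.5833·4.3333 - (0.8333)² = 49.5.
  S^{-1} = (1/det) · [[d, -b], [-b, a]] = [[0.0875, -0.0168],
 [-0.0168, 0.234]].

Step 4 — quadratic form (x̄ - mu_0)^T · S^{-1} · (x̄ - mu_0):
  S^{-1} · (x̄ - mu_0) = (0.3737, 0.5051),
  (x̄ - mu_0)^T · [...] = (4.75)·(0.3737) + (2.5)·(0.5051) = 3.0379.

Step 5 — scale by n: T² = 4 · 3.0379 = 12.1515.

T² ≈ 12.1515


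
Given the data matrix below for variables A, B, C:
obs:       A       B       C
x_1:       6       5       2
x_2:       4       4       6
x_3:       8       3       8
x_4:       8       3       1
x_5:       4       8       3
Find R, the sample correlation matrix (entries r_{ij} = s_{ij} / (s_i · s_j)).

Step 1 — column means:
  mean(A) = (6 + 4 + 8 + 8 + 4) / 5 = 30/5 = 6
  mean(B) = (5 + 4 + 3 + 3 + 8) / 5 = 23/5 = 4.6
  mean(C) = (2 + 6 + 8 + 1 + 3) / 5 = 20/5 = 4

Step 2 — sample variances and covariances s[i,j] = (1/(n-1)) · Σ_k (x_{k,i} - mean_i) · (x_{k,j} - mean_j), with n-1 = 4:
  s[A,A] = ((0)·(0) + (-2)·(-2) + (2)·(2) + (2)·(2) + (-2)·(-2)) / 4 = 16/4 = 4
  s[A,B] = ((0)·(0.4) + (-2)·(-0.6) + (2)·(-1.6) + (2)·(-1.6) + (-2)·(3.4)) / 4 = -12/4 = -3
  s[A,C] = ((0)·(-2) + (-2)·(2) + (2)·(4) + (2)·(-3) + (-2)·(-1)) / 4 = 0/4 = 0
  s[B,B] = ((0.4)·(0.4) + (-0.6)·(-0.6) + (-1.6)·(-1.6) + (-1.6)·(-1.6) + (3.4)·(3.4)) / 4 = 17.2/4 = 4.3
  s[B,C] = ((0.4)·(-2) + (-0.6)·(2) + (-1.6)·(4) + (-1.6)·(-3) + (3.4)·(-1)) / 4 = -7/4 = -1.75
  s[C,C] = ((-2)·(-2) + (2)·(2) + (4)·(4) + (-3)·(-3) + (-1)·(-1)) / 4 = 34/4 = 8.5
  Sample standard deviations s_i = √(s[i,i]):
  s(A) = √(4) = 2
  s(B) = √(4.3) = 2.0736
  s(C) = √(8.5) = 2.9155

Step 3 — r_{ij} = s_{ij} / (s_i · s_j):
  r[A,A] = 1 (diagonal).
  r[A,B] = -3 / (2 · 2.0736) = -3 / 4.1473 = -0.7234
  r[A,C] = 0 / (2 · 2.9155) = 0 / 5.831 = 0
  r[B,B] = 1 (diagonal).
  r[B,C] = -1.75 / (2.0736 · 2.9155) = -1.75 / 6.0457 = -0.2895
  r[C,C] = 1 (diagonal).

R is symmetric with unit diagonal. Assembling:

R = [[1, -0.7234, 0],
 [-0.7234, 1, -0.2895],
 [0, -0.2895, 1]]


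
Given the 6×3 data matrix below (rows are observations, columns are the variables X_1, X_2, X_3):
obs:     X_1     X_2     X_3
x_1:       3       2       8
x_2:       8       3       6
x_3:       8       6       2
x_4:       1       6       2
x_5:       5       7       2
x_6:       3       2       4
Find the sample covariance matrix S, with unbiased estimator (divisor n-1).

Step 1 — column means:
  mean(X_1) = (3 + 8 + 8 + 1 + 5 + 3) / 6 = 28/6 = 4.6667
  mean(X_2) = (2 + 3 + 6 + 6 + 7 + 2) / 6 = 26/6 = 4.3333
  mean(X_3) = (8 + 6 + 2 + 2 + 2 + 4) / 6 = 24/6 = 4

Step 2 — sample covariance S[i,j] = (1/(n-1)) · Σ_k (x_{k,i} - mean_i) · (x_{k,j} - mean_j), with n-1 = 5.
  S[X_1,X_1] = ((-1.6667)·(-1.6667) + (3.3333)·(3.3333) + (3.3333)·(3.3333) + (-3.6667)·(-3.6667) + (0.3333)·(0.3333) + (-1.6667)·(-1.6667)) / 5 = 41.3333/5 = 8.2667
  S[X_1,X_2] = ((-1.6667)·(-2.3333) + (3.3333)·(-1.3333) + (3.3333)·(1.6667) + (-3.6667)·(1.6667) + (0.3333)·(2.6667) + (-1.6667)·(-2.3333)) / 5 = 3.6667/5 = 0.7333
  S[X_1,X_3] = ((-1.6667)·(4) + (3.3333)·(2) + (3.3333)·(-2) + (-3.6667)·(-2) + (0.3333)·(-2) + (-1.6667)·(0)) / 5 = 0/5 = 0
  S[X_2,X_2] = ((-2.3333)·(-2.3333) + (-1.3333)·(-1.3333) + (1.6667)·(1.6667) + (1.6667)·(1.6667) + (2.6667)·(2.6667) + (-2.3333)·(-2.3333)) / 5 = 25.3333/5 = 5.0667
  S[X_2,X_3] = ((-2.3333)·(4) + (-1.3333)·(2) + (1.6667)·(-2) + (1.6667)·(-2) + (2.6667)·(-2) + (-2.3333)·(0)) / 5 = -24/5 = -4.8
  S[X_3,X_3] = ((4)·(4) + (2)·(2) + (-2)·(-2) + (-2)·(-2) + (-2)·(-2) + (0)·(0)) / 5 = 32/5 = 6.4

S is symmetric (S[j,i] = S[i,j]). Assembling:

S = [[8.2667, 0.7333, 0],
 [0.7333, 5.0667, -4.8],
 [0, -4.8, 6.4]]


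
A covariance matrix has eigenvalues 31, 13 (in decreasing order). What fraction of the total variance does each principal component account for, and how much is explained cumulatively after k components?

Step 1 — total variance = trace(Sigma) = Σ λ_i = 31 + 13 = 44.

Step 2 — fraction explained by component i = λ_i / Σ λ:
  PC1: 31/44 = 0.7045
  PC2: 13/44 = 0.2955

Step 3 — cumulative fraction after k components = (λ_1 + ... + λ_k) / Σ λ:
  k = 1: 31/44 = 0.7045
  k = 2: (31 + 13)/44 = 44/44 = 1

Summary (fraction, with percent):

explained: PC1 0.7045 (70.45%), PC2 0.2955 (29.55%);  cumulative: 0.7045, 1


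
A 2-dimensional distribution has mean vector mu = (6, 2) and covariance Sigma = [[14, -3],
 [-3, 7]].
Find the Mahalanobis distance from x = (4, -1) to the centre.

Step 1 — centre the observation: (x - mu) = (-2, -3).

Step 2 — invert Sigma. det(Sigma) = 14·7 - (-3)² = 89.
  Sigma^{-1} = (1/det) · [[d, -b], [-b, a]] = [[0.0787, 0.0337],
 [0.0337, 0.1573]].

Step 3 — form the quadratic (x - mu)^T · Sigma^{-1} · (x - mu):
  Sigma^{-1} · (x - mu) = (-0.2584, -0.5393).
  (x - mu)^T · [Sigma^{-1} · (x - mu)] = (-2)·(-0.2584) + (-3)·(-0.5393) = 2.1348.

Step 4 — take square root: d = √(2.1348) ≈ 1.4611.

d(x, mu) = √(2.1348) ≈ 1.4611


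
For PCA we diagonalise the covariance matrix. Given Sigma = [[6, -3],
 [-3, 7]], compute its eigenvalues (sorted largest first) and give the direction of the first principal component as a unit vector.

Step 1 — characteristic polynomial of 2×2 Sigma:
  det(Sigma - λI) = λ² - trace · λ + det = 0.
  trace = 6 + 7 = 13, det = 6·7 - (-3)² = 33.
Step 2 — discriminant:
  Δ = trace² - 4·det = 169 - 132 = 37.
Step 3 — eigenvalues:
  λ = (trace ± √Δ)/2 = (13 ± 6.0828)/2,
  λ_1 = 9.5414,  λ_2 = 3.4586.

Step 4 — unit eigenvector for λ_1: solve (Sigma - λ_1 I)v = 0. First row:
  (6 - 9.5414)·v_x + (-3)·v_y = 0, i.e. (-3.5414)·v_x + (-3)·v_y = 0,
  so v ∝ (b, λ_1 - a) = (-3, 3.5414); multiply by -1 so the first entry is positive: u = (3, -3.5414).
  ||u|| = √((3)² + (-3.5414)²) = √(21.5414) ≈ 4.6413,
  v_1 = u/||u|| ≈ (0.6464, -0.763) (||v_1|| = 1).

λ_1 = 9.5414,  λ_2 = 3.4586;  v_1 ≈ (0.6464, -0.763)


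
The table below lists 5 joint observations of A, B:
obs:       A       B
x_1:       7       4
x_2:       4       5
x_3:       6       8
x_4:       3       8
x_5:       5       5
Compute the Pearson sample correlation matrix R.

Step 1 — column means:
  mean(A) = (7 + 4 + 6 + 3 + 5) / 5 = 25/5 = 5
  mean(B) = (4 + 5 + 8 + 8 + 5) / 5 = 30/5 = 6

Step 2 — sample variances and covariances s[i,j] = (1/(n-1)) · Σ_k (x_{k,i} - mean_i) · (x_{k,j} - mean_j), with n-1 = 4:
  s[A,A] = ((2)·(2) + (-1)·(-1) + (1)·(1) + (-2)·(-2) + (0)·(0)) / 4 = 10/4 = 2.5
  s[A,B] = ((2)·(-2) + (-1)·(-1) + (1)·(2) + (-2)·(2) + (0)·(-1)) / 4 = -5/4 = -1.25
  s[B,B] = ((-2)·(-2) + (-1)·(-1) + (2)·(2) + (2)·(2) + (-1)·(-1)) / 4 = 14/4 = 3.5
  Sample standard deviations s_i = √(s[i,i]):
  s(A) = √(2.5) = 1.5811
  s(B) = √(3.5) = 1.8708

Step 3 — r_{ij} = s_{ij} / (s_i · s_j):
  r[A,A] = 1 (diagonal).
  r[A,B] = -1.25 / (1.5811 · 1.8708) = -1.25 / 2.958 = -0.4226
  r[B,B] = 1 (diagonal).

R is symmetric with unit diagonal. Assembling:

R = [[1, -0.4226],
 [-0.4226, 1]]


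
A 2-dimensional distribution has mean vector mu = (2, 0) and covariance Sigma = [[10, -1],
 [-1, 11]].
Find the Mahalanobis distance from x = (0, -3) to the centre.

Step 1 — centre the observation: (x - mu) = (-2, -3).

Step 2 — invert Sigma. det(Sigma) = 10·11 - (-1)² = 109.
  Sigma^{-1} = (1/det) · [[d, -b], [-b, a]] = [[0.1009, 0.0092],
 [0.0092, 0.0917]].

Step 3 — form the quadratic (x - mu)^T · Sigma^{-1} · (x - mu):
  Sigma^{-1} · (x - mu) = (-0.2294, -0.2936).
  (x - mu)^T · [Sigma^{-1} · (x - mu)] = (-2)·(-0.2294) + (-3)·(-0.2936) = 1.3394.

Step 4 — take square root: d = √(1.3394) ≈ 1.1573.

d(x, mu) = √(1.3394) ≈ 1.1573


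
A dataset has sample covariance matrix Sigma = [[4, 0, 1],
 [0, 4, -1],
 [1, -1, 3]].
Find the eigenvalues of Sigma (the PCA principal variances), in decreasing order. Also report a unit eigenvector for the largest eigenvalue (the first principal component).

Step 1 — characteristic polynomial p(λ) = det(λI - Sigma) = λ³ - tr·λ² + c_1·λ - det, where tr = trace, c_1 = sum of the principal 2×2 minors, det = det(Sigma):
  tr = 4 + 4 + 3 = 11,
  c_1 = (4·4 - (0)²) + (4·3 - (1)²) + (4·3 - (-1)²) = 16 + 11 + 11 = 38,
  det = 4·(4·3 - (-1)²) - (0)·((0)·3 - (-1)·(1)) + (1)·((0)·(-1) - 4·(1)) = 4·(11) - (0)·(1) + (1)·(-4) = 40.
  So p(λ) = λ³ - 11λ² + 38λ - 40.
Step 2 — look for an integer root (rational root theorem: any rational root is an integer divisor of 40). Testing λ = 2:
  p(2) = 8 - 44 + 76 - 40 = 0  ✓
  Dividing out (λ - 2): p(λ) = (λ - 2)(λ² - 9λ + 20).
Step 3 — remaining eigenvalues from the quadratic λ² - 9λ + 20 = 0:
  Δ = 9² - 4·20 = 81 - 80 = 1,  λ = (9 ± √1)/2 = (9 ± 1)/2 = 5 or 4.
  Sorted: λ_1 = 5,  λ_2 = 4,  λ_3 = 2  (check: sum = 11 = tr ✓).

Step 4 — unit eigenvector for λ_1 = 5: v spans the null space of (Sigma - λ_1 I), whose rows are
  r_1 = (-1, 0, 1),  r_2 = (0, -1, -1),  r_3 = (1, -1, -2).
  v is orthogonal to every row, so take v ∝ r_1 × r_2 = ((0)·(-1) - (1)·(-1), (1)·(0) - (-1)·(-1), (-1)·(-1) - (0)·(0)) = (1, -1, 1).
  Let u = (1, -1, 1).
  ||u|| = √((1)² + (-1)² + (1)²) = √(3) ≈ 1.7321,  v_1 = u/||u|| ≈ (0.5774, -0.5774, 0.5774) (||v_1|| = 1).

λ_1 = 5,  λ_2 = 4,  λ_3 = 2;  v_1 ≈ (0.5774, -0.5774, 0.5774)


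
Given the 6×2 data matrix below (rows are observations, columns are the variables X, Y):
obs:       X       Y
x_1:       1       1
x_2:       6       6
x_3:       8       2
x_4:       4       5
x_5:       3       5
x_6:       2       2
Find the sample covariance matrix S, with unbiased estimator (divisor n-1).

Step 1 — column means:
  mean(X) = (1 + 6 + 8 + 4 + 3 + 2) / 6 = 24/6 = 4
  mean(Y) = (1 + 6 + 2 + 5 + 5 + 2) / 6 = 21/6 = 3.5

Step 2 — sample covariance S[i,j] = (1/(n-1)) · Σ_k (x_{k,i} - mean_i) · (x_{k,j} - mean_j), with n-1 = 5.
  S[X,X] = ((-3)·(-3) + (2)·(2) + (4)·(4) + (0)·(0) + (-1)·(-1) + (-2)·(-2)) / 5 = 34/5 = 6.8
  S[X,Y] = ((-3)·(-2.5) + (2)·(2.5) + (4)·(-1.5) + (0)·(1.5) + (-1)·(1.5) + (-2)·(-1.5)) / 5 = 8/5 = 1.6
  S[Y,Y] = ((-2.5)·(-2.5) + (2.5)·(2.5) + (-1.5)·(-1.5) + (1.5)·(1.5) + (1.5)·(1.5) + (-1.5)·(-1.5)) / 5 = 21.5/5 = 4.3

S is symmetric (S[j,i] = S[i,j]). Assembling:

S = [[6.8, 1.6],
 [1.6, 4.3]]


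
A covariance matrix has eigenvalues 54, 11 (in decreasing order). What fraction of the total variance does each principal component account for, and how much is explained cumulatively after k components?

Step 1 — total variance = trace(Sigma) = Σ λ_i = 54 + 11 = 65.

Step 2 — fraction explained by component i = λ_i / Σ λ:
  PC1: 54/65 = 0.8308
  PC2: 11/65 = 0.1692

Step 3 — cumulative fraction after k components = (λ_1 + ... + λ_k) / Σ λ:
  k = 1: 54/65 = 0.8308
  k = 2: (54 + 11)/65 = 65/65 = 1

Summary (fraction, with percent):

explained: PC1 0.8308 (83.08%), PC2 0.1692 (16.92%);  cumulative: 0.8308, 1


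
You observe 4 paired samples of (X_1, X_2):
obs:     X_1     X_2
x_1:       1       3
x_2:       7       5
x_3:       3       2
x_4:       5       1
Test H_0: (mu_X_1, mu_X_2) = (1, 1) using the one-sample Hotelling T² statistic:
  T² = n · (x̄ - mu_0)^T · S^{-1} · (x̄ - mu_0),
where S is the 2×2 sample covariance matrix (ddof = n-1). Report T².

Step 1 — sample mean vector:
  mean(X_1) = (1 + 7 + 3 + 5) / 4 = 16/4 = 4
  mean(X_2) = (3 + 5 + 2 + 1) / 4 = 11/4 = 2.75
  x̄ = (4, 2.75),  deviation x̄ - mu_0 = (4, 2.75) - (1, 1) = (3, 1.75).

Step 2 — sample covariance matrix, S[i,j] = (1/(n-1)) · Σ_k (x_{k,i} - mean_i) · (x_{k,j} - mean_j), divisor n-1 = 3:
  S[X_1,X_1] = ((-3)·(-3) + (3)·(3) + (-1)·(-1) + (1)·(1)) / 3 = 20/3 = 6.6667
  S[X_1,X_2] = ((-3)·(0.25) + (3)·(2.25) + (-1)·(-0.75) + (1)·(-1.75)) / 3 = 5/3 = 1.6667
  S[X_2,X_2] = ((0.25)·(0.25) + (2.25)·(2.25) + (-0.75)·(-0.75) + (-1.75)·(-1.75)) / 3 = 8.75/3 = 2.9167
  S = [[6.6667, 1.6667],
 [1.6667, 2.9167]].

Step 3 — invert S. det(S) = 6.6667·2.9167 - (1.6667)² = 16.6667.
  S^{-1} = (1/det) · [[d, -b], [-b, a]] = [[0.175, -0.1],
 [-0.1, 0.4]].

Step 4 — quadratic form (x̄ - mu_0)^T · S^{-1} · (x̄ - mu_0):
  S^{-1} · (x̄ - mu_0) = (0.35, 0.4),
  (x̄ - mu_0)^T · [...] = (3)·(0.35) + (1.75)·(0.4) = 1.75.

Step 5 — scale by n: T² = 4 · 1.75 = 7.

T² ≈ 7


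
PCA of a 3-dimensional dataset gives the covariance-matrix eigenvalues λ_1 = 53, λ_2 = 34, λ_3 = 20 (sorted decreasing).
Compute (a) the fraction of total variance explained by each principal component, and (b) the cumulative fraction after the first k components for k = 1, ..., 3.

Step 1 — total variance = trace(Sigma) = Σ λ_i = 53 + 34 + 20 = 107.

Step 2 — fraction explained by component i = λ_i / Σ λ:
  PC1: 53/107 = 0.4953
  PC2: 34/107 = 0.3178
  PC3: 20/107 = 0.1869

Step 3 — cumulative fraction after k components = (λ_1 + ... + λ_k) / Σ λ:
  k = 1: 53/107 = 0.4953
  k = 2: (53 + 34)/107 = 87/107 = 0.8131
  k = 3: (53 + 34 + 20)/107 = 107/107 = 1

Summary (fraction, with percent):

explained: PC1 0.4953 (49.53%), PC2 0.3178 (31.78%), PC3 0.1869 (18.69%);  cumulative: 0.4953, 0.8131, 1


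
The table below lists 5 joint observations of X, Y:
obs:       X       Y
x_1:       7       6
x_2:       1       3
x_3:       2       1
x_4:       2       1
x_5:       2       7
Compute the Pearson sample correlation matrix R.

Step 1 — column means:
  mean(X) = (7 + 1 + 2 + 2 + 2) / 5 = 14/5 = 2.8
  mean(Y) = (6 + 3 + 1 + 1 + 7) / 5 = 18/5 = 3.6

Step 2 — sample variances and covariances s[i,j] = (1/(n-1)) · Σ_k (x_{k,i} - mean_i) · (x_{k,j} - mean_j), with n-1 = 4:
  s[X,X] = ((4.2)·(4.2) + (-1.8)·(-1.8) + (-0.8)·(-0.8) + (-0.8)·(-0.8) + (-0.8)·(-0.8)) / 4 = 22.8/4 = 5.7
  s[X,Y] = ((4.2)·(2.4) + (-1.8)·(-0.6) + (-0.8)·(-2.6) + (-0.8)·(-2.6) + (-0.8)·(3.4)) / 4 = 12.6/4 = 3.15
  s[Y,Y] = ((2.4)·(2.4) + (-0.6)·(-0.6) + (-2.6)·(-2.6) + (-2.6)·(-2.6) + (3.4)·(3.4)) / 4 = 31.2/4 = 7.8
  Sample standard deviations s_i = √(s[i,i]):
  s(X) = √(5.7) = 2.3875
  s(Y) = √(7.8) = 2.7928

Step 3 — r_{ij} = s_{ij} / (s_i · s_j):
  r[X,X] = 1 (diagonal).
  r[X,Y] = 3.15 / (2.3875 · 2.7928) = 3.15 / 6.6678 = 0.4724
  r[Y,Y] = 1 (diagonal).

R is symmetric with unit diagonal. Assembling:

R = [[1, 0.4724],
 [0.4724, 1]]


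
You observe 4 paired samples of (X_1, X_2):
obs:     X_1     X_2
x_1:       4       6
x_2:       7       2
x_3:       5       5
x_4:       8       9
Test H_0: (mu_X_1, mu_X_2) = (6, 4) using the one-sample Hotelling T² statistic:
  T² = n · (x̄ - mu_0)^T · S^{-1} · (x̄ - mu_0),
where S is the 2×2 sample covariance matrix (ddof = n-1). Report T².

Step 1 — sample mean vector:
  mean(X_1) = (4 + 7 + 5 + 8) / 4 = 24/4 = 6
  mean(X_2) = (6 + 2 + 5 + 9) / 4 = 22/4 = 5.5
  x̄ = (6, 5.5),  deviation x̄ - mu_0 = (6, 5.5) - (6, 4) = (0, 1.5).

Step 2 — sample covariance matrix, S[i,j] = (1/(n-1)) · Σ_k (x_{k,i} - mean_i) · (x_{k,j} - mean_j), divisor n-1 = 3:
  S[X_1,X_1] = ((-2)·(-2) + (1)·(1) + (-1)·(-1) + (2)·(2)) / 3 = 10/3 = 3.3333
  S[X_1,X_2] = ((-2)·(0.5) + (1)·(-3.5) + (-1)·(-0.5) + (2)·(3.5)) / 3 = 3/3 = 1
  S[X_2,X_2] = ((0.5)·(0.5) + (-3.5)·(-3.5) + (-0.5)·(-0.5) + (3.5)·(3.5)) / 3 = 25/3 = 8.3333
  S = [[3.3333, 1],
 [1, 8.3333]].

Step 3 — invert S. det(S) = 3.3333·8.3333 - (1)² = 26.7778.
  S^{-1} = (1/det) · [[d, -b], [-b, a]] = [[0.3112, -0.0373],
 [-0.0373, 0.1245]].

Step 4 — quadratic form (x̄ - mu_0)^T · S^{-1} · (x̄ - mu_0):
  S^{-1} · (x̄ - mu_0) = (-0.056, 0.1867),
  (x̄ - mu_0)^T · [...] = (0)·(-0.056) + (1.5)·(0.1867) = 0.2801.

Step 5 — scale by n: T² = 4 · 0.2801 = 1.1203.

T² ≈ 1.1203


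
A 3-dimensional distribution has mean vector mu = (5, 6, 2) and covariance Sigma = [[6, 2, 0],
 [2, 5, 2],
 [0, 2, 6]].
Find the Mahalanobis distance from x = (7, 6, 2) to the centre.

Step 1 — centre the observation: (x - mu) = (2, 0, 0).

Step 2 — invert Sigma (cofactor / det for 3×3, or solve directly):
  Sigma^{-1} = [[0.197, -0.0909, 0.0303],
 [-0.0909, 0.2727, -0.0909],
 [0.0303, -0.0909, 0.197]].

Step 3 — form the quadratic (x - mu)^T · Sigma^{-1} · (x - mu):
  Sigma^{-1} · (x - mu) = (0.3939, -0.1818, 0.0606).
  (x - mu)^T · [Sigma^{-1} · (x - mu)] = (2)·(0.3939) + (0)·(-0.1818) + (0)·(0.0606) = 0.7879.

Step 4 — take square root: d = √(0.7879) ≈ 0.8876.

d(x, mu) = √(0.7879) ≈ 0.8876
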